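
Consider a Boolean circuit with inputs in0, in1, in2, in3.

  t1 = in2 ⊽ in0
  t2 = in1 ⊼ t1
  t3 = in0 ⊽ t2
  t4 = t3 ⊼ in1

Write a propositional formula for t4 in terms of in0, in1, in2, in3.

t1 = in2 ⊽ in0
t2 = in1 ⊼ t1 = in1 ⊼ (in2 ⊽ in0)
t3 = in0 ⊽ t2 = in0 ⊽ (in1 ⊼ (in2 ⊽ in0))
t4 = t3 ⊼ in1 = (in0 ⊽ (in1 ⊼ (in2 ⊽ in0))) ⊼ in1

(in0 ⊽ (in1 ⊼ (in2 ⊽ in0))) ⊼ in1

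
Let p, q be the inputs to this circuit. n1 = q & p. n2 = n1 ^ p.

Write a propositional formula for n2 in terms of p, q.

n1 = q & p
n2 = n1 ^ p = (q & p) ^ p

(q & p) ^ p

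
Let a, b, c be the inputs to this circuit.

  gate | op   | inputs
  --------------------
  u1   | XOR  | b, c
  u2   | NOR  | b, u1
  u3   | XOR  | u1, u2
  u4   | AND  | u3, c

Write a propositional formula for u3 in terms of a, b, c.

(b XOR c) XOR (b NOR (b XOR c))

u1 = b XOR c
u2 = b NOR u1 = b NOR (b XOR c)
u3 = u1 XOR u2 = (b XOR c) XOR (b NOR (b XOR c))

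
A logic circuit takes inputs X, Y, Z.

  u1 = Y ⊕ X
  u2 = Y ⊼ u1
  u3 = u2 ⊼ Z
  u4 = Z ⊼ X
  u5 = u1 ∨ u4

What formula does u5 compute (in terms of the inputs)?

(Y ⊕ X) ∨ (Z ⊼ X)

u1 = Y ⊕ X
u4 = Z ⊼ X
u5 = u1 ∨ u4 = (Y ⊕ X) ∨ (Z ⊼ X)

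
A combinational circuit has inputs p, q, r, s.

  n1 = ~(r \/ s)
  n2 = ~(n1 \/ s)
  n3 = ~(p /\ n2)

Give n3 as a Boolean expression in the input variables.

n1 = ~(r \/ s)
n2 = ~(n1 \/ s) = ~((~(r \/ s)) \/ s)
n3 = ~(p /\ n2) = ~(p /\ (~((~(r \/ s)) \/ s)))

~(p /\ (~((~(r \/ s)) \/ s)))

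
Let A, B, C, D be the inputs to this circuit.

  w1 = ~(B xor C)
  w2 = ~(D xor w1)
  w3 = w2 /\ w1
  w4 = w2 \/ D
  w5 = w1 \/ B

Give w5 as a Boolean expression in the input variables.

w1 = ~(B xor C)
w5 = w1 \/ B = (~(B xor C)) \/ B

(~(B xor C)) \/ B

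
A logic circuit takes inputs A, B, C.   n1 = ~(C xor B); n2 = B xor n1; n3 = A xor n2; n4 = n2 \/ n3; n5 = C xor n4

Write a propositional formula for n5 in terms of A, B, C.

C xor ((B xor (~(C xor B))) \/ (A xor (B xor (~(C xor B)))))

n1 = ~(C xor B)
n2 = B xor n1 = B xor (~(C xor B))
n3 = A xor n2 = A xor (B xor (~(C xor B)))
n4 = n2 \/ n3 = (B xor (~(C xor B))) \/ (A xor (B xor (~(C xor B))))
n5 = C xor n4 = C xor ((B xor (~(C xor B))) \/ (A xor (B xor (~(C xor B)))))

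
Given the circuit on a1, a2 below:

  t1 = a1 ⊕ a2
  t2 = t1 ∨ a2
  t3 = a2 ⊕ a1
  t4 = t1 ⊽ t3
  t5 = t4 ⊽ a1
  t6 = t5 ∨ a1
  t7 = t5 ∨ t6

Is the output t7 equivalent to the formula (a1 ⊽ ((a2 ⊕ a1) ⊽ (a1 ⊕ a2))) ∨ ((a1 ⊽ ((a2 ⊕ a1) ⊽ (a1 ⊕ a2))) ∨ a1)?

Yes

t1 = a1 ⊕ a2
t3 = a2 ⊕ a1
t4 = t1 ⊽ t3 = (a1 ⊕ a2) ⊽ (a2 ⊕ a1)
t5 = t4 ⊽ a1 = ((a1 ⊕ a2) ⊽ (a2 ⊕ a1)) ⊽ a1
t6 = t5 ∨ a1 = (((a1 ⊕ a2) ⊽ (a2 ⊕ a1)) ⊽ a1) ∨ a1
t7 = t5 ∨ t6 = (((a1 ⊕ a2) ⊽ (a2 ⊕ a1)) ⊽ a1) ∨ ((((a1 ⊕ a2) ⊽ (a2 ⊕ a1)) ⊽ a1) ∨ a1)
At a1=0, a2=0: circuit gives 0, formula gives 0.
At a1=0, a2=1: circuit gives 1, formula gives 1.
Agrees on all 4 inputs.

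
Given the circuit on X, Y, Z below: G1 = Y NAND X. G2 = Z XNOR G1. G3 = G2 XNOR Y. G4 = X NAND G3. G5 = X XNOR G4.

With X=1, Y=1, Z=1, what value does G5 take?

G1 = 1 NAND 1 = 0
G2 = 1 XNOR 0 = 0
G3 = 0 XNOR 1 = 0
G4 = 1 NAND 0 = 1
G5 = 1 XNOR 1 = 1

1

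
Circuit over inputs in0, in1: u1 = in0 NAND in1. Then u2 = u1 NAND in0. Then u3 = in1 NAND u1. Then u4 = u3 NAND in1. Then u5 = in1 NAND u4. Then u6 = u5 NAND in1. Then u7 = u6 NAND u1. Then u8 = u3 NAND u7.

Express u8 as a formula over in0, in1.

(in1 NAND (in0 NAND in1)) NAND (((in1 NAND ((in1 NAND (in0 NAND in1)) NAND in1)) NAND in1) NAND (in0 NAND in1))

u1 = in0 NAND in1
u3 = in1 NAND u1 = in1 NAND (in0 NAND in1)
u4 = u3 NAND in1 = (in1 NAND (in0 NAND in1)) NAND in1
u5 = in1 NAND u4 = in1 NAND ((in1 NAND (in0 NAND in1)) NAND in1)
u6 = u5 NAND in1 = (in1 NAND ((in1 NAND (in0 NAND in1)) NAND in1)) NAND in1
u7 = u6 NAND u1 = ((in1 NAND ((in1 NAND (in0 NAND in1)) NAND in1)) NAND in1) NAND (in0 NAND in1)
u8 = u3 NAND u7 = (in1 NAND (in0 NAND in1)) NAND (((in1 NAND ((in1 NAND (in0 NAND in1)) NAND in1)) NAND in1) NAND (in0 NAND in1))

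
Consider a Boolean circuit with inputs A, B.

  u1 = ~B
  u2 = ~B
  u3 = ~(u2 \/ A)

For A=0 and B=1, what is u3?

u2 = ~1 = 0
u3 = ~(0 \/ 0) = 1

1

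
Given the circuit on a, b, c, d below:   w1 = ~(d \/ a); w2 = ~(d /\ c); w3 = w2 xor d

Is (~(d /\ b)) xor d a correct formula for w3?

No

w2 = ~(d /\ c)
w3 = w2 xor d = (~(d /\ c)) xor d
At a=0, b=0, c=1, d=1: circuit gives 1, formula gives 0.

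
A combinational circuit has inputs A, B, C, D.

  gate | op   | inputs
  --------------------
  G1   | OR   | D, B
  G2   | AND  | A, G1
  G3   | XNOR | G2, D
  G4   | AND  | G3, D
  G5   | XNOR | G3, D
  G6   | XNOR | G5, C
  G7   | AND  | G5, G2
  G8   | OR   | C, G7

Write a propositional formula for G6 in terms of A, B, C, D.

(((A AND (D OR B)) XNOR D) XNOR D) XNOR C

G1 = D OR B
G2 = A AND G1 = A AND (D OR B)
G3 = G2 XNOR D = (A AND (D OR B)) XNOR D
G5 = G3 XNOR D = ((A AND (D OR B)) XNOR D) XNOR D
G6 = G5 XNOR C = (((A AND (D OR B)) XNOR D) XNOR D) XNOR C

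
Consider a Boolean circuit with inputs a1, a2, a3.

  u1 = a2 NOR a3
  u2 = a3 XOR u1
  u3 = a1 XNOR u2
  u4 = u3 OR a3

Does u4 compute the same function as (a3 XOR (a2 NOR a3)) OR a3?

u1 = a2 NOR a3
u2 = a3 XOR u1 = a3 XOR (a2 NOR a3)
u3 = a1 XNOR u2 = a1 XNOR (a3 XOR (a2 NOR a3))
u4 = u3 OR a3 = (a1 XNOR (a3 XOR (a2 NOR a3))) OR a3
At a1=0, a2=0, a3=0: circuit gives 0, formula gives 1.

No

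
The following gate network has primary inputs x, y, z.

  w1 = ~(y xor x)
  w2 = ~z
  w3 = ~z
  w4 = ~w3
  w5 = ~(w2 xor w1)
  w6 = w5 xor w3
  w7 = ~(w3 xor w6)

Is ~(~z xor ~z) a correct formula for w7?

w1 = ~(y xor x)
w2 = ~z
w3 = ~z
w5 = ~(w2 xor w1) = ~(~z xor (~(y xor x)))
w6 = w5 xor w3 = (~(~z xor (~(y xor x)))) xor ~z
w7 = ~(w3 xor w6) = ~(~z xor ((~(~z xor (~(y xor x)))) xor ~z))
At x=0, y=0, z=0: circuit gives 0, formula gives 1.

No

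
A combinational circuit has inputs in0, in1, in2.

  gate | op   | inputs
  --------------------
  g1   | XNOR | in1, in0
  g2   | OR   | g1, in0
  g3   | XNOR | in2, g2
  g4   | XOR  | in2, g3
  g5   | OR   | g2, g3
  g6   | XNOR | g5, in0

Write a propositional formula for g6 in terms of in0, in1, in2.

(((in1 XNOR in0) OR in0) OR (in2 XNOR ((in1 XNOR in0) OR in0))) XNOR in0

g1 = in1 XNOR in0
g2 = g1 OR in0 = (in1 XNOR in0) OR in0
g3 = in2 XNOR g2 = in2 XNOR ((in1 XNOR in0) OR in0)
g5 = g2 OR g3 = ((in1 XNOR in0) OR in0) OR (in2 XNOR ((in1 XNOR in0) OR in0))
g6 = g5 XNOR in0 = (((in1 XNOR in0) OR in0) OR (in2 XNOR ((in1 XNOR in0) OR in0))) XNOR in0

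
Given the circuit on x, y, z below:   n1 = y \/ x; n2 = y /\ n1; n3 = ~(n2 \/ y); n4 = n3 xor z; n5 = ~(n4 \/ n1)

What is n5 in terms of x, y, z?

~(((~((y /\ (y \/ x)) \/ y)) xor z) \/ (y \/ x))

n1 = y \/ x
n2 = y /\ n1 = y /\ (y \/ x)
n3 = ~(n2 \/ y) = ~((y /\ (y \/ x)) \/ y)
n4 = n3 xor z = (~((y /\ (y \/ x)) \/ y)) xor z
n5 = ~(n4 \/ n1) = ~(((~((y /\ (y \/ x)) \/ y)) xor z) \/ (y \/ x))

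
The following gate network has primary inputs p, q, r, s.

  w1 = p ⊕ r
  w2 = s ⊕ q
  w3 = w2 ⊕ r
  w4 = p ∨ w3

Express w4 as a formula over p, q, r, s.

w2 = s ⊕ q
w3 = w2 ⊕ r = (s ⊕ q) ⊕ r
w4 = p ∨ w3 = p ∨ ((s ⊕ q) ⊕ r)

p ∨ ((s ⊕ q) ⊕ r)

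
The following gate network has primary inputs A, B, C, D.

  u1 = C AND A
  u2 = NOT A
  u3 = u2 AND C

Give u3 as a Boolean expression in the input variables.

NOT A AND C

u2 = NOT A
u3 = u2 AND C = NOT A AND C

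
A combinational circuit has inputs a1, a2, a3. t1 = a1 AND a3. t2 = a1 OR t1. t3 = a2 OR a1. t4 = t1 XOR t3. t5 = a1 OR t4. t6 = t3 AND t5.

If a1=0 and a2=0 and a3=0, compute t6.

0

t1 = 0 AND 0 = 0
t3 = 0 OR 0 = 0
t4 = 0 XOR 0 = 0
t5 = 0 OR 0 = 0
t6 = 0 AND 0 = 0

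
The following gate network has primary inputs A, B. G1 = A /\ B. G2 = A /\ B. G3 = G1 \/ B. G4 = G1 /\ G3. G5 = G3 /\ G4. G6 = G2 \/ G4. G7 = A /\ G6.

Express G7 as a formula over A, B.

A /\ ((A /\ B) \/ ((A /\ B) /\ ((A /\ B) \/ B)))

G1 = A /\ B
G2 = A /\ B
G3 = G1 \/ B = (A /\ B) \/ B
G4 = G1 /\ G3 = (A /\ B) /\ ((A /\ B) \/ B)
G6 = G2 \/ G4 = (A /\ B) \/ ((A /\ B) /\ ((A /\ B) \/ B))
G7 = A /\ G6 = A /\ ((A /\ B) \/ ((A /\ B) /\ ((A /\ B) \/ B)))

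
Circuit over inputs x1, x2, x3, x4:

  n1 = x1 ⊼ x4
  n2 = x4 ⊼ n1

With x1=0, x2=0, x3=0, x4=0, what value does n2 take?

1

n1 = 0 ⊼ 0 = 1
n2 = 0 ⊼ 1 = 1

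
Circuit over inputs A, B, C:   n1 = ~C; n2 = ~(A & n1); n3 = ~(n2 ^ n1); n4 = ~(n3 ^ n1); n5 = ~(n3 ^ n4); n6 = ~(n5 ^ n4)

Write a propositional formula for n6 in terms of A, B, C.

n1 = ~C
n2 = ~(A & n1) = ~(A & ~C)
n3 = ~(n2 ^ n1) = ~((~(A & ~C)) ^ ~C)
n4 = ~(n3 ^ n1) = ~((~((~(A & ~C)) ^ ~C)) ^ ~C)
n5 = ~(n3 ^ n4) = ~((~((~(A & ~C)) ^ ~C)) ^ (~((~((~(A & ~C)) ^ ~C)) ^ ~C)))
n6 = ~(n5 ^ n4) = ~((~((~((~(A & ~C)) ^ ~C)) ^ (~((~((~(A & ~C)) ^ ~C)) ^ ~C)))) ^ (~((~((~(A & ~C)) ^ ~C)) ^ ~C)))

~((~((~((~(A & ~C)) ^ ~C)) ^ (~((~((~(A & ~C)) ^ ~C)) ^ ~C)))) ^ (~((~((~(A & ~C)) ^ ~C)) ^ ~C)))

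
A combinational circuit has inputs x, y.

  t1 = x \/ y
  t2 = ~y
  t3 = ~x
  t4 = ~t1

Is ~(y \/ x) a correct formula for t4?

t1 = x \/ y
t4 = ~t1 = ~(x \/ y)
At x=0, y=1: circuit gives 0, formula gives 0.
At x=0, y=0: circuit gives 1, formula gives 1.
Agrees on all 4 inputs.

Yes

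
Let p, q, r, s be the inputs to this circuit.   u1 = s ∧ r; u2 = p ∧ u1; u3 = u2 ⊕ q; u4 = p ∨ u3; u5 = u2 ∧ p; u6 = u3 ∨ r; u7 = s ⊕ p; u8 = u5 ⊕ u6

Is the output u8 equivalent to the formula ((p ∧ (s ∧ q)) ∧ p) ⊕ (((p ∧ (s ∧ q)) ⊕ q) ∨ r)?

No

u1 = s ∧ r
u2 = p ∧ u1 = p ∧ (s ∧ r)
u3 = u2 ⊕ q = (p ∧ (s ∧ r)) ⊕ q
u5 = u2 ∧ p = (p ∧ (s ∧ r)) ∧ p
u6 = u3 ∨ r = ((p ∧ (s ∧ r)) ⊕ q) ∨ r
u8 = u5 ⊕ u6 = ((p ∧ (s ∧ r)) ∧ p) ⊕ (((p ∧ (s ∧ r)) ⊕ q) ∨ r)
At p=1, q=0, r=1, s=1: circuit gives 0, formula gives 1.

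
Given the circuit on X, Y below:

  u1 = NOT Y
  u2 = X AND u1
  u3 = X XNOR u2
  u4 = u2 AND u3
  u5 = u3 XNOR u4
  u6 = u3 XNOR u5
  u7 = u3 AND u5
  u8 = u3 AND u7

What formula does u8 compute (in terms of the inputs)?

(X XNOR (X AND NOT Y)) AND ((X XNOR (X AND NOT Y)) AND ((X XNOR (X AND NOT Y)) XNOR ((X AND NOT Y) AND (X XNOR (X AND NOT Y)))))

u1 = NOT Y
u2 = X AND u1 = X AND NOT Y
u3 = X XNOR u2 = X XNOR (X AND NOT Y)
u4 = u2 AND u3 = (X AND NOT Y) AND (X XNOR (X AND NOT Y))
u5 = u3 XNOR u4 = (X XNOR (X AND NOT Y)) XNOR ((X AND NOT Y) AND (X XNOR (X AND NOT Y)))
u7 = u3 AND u5 = (X XNOR (X AND NOT Y)) AND ((X XNOR (X AND NOT Y)) XNOR ((X AND NOT Y) AND (X XNOR (X AND NOT Y))))
u8 = u3 AND u7 = (X XNOR (X AND NOT Y)) AND ((X XNOR (X AND NOT Y)) AND ((X XNOR (X AND NOT Y)) XNOR ((X AND NOT Y) AND (X XNOR (X AND NOT Y)))))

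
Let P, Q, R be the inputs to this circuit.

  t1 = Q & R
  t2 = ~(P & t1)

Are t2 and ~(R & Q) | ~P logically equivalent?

Yes

t1 = Q & R
t2 = ~(P & t1) = ~(P & (Q & R))
At P=1, Q=1, R=1: circuit gives 0, formula gives 0.
At P=0, Q=0, R=0: circuit gives 1, formula gives 1.
Agrees on all 8 inputs.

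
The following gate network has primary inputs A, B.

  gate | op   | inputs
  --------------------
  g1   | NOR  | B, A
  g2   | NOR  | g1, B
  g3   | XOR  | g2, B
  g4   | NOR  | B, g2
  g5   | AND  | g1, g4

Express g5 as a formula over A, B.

g1 = B NOR A
g2 = g1 NOR B = (B NOR A) NOR B
g4 = B NOR g2 = B NOR ((B NOR A) NOR B)
g5 = g1 AND g4 = (B NOR A) AND (B NOR ((B NOR A) NOR B))

(B NOR A) AND (B NOR ((B NOR A) NOR B))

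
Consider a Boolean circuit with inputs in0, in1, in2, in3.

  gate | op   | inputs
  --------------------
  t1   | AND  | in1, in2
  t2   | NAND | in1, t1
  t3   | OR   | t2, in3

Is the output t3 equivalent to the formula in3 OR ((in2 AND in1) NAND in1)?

Yes

t1 = in1 AND in2
t2 = in1 NAND t1 = in1 NAND (in1 AND in2)
t3 = t2 OR in3 = (in1 NAND (in1 AND in2)) OR in3
At in0=0, in1=1, in2=1, in3=0: circuit gives 0, formula gives 0.
At in0=0, in1=0, in2=0, in3=0: circuit gives 1, formula gives 1.
Agrees on all 16 inputs.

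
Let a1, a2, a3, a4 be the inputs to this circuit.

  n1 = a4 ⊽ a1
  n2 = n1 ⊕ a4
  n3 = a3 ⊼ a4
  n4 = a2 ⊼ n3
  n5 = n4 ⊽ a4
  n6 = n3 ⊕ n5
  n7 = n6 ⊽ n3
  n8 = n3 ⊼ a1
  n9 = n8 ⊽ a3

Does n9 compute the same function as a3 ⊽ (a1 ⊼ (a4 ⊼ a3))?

n3 = a3 ⊼ a4
n8 = n3 ⊼ a1 = (a3 ⊼ a4) ⊼ a1
n9 = n8 ⊽ a3 = ((a3 ⊼ a4) ⊼ a1) ⊽ a3
At a1=0, a2=0, a3=0, a4=0: circuit gives 0, formula gives 0.
At a1=1, a2=0, a3=0, a4=0: circuit gives 1, formula gives 1.
Agrees on all 16 inputs.

Yes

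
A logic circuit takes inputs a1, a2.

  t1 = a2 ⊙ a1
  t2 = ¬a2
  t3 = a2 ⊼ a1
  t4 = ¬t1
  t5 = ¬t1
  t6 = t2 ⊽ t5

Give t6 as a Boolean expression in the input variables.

¬a2 ⊽ ¬(a2 ⊙ a1)

t1 = a2 ⊙ a1
t2 = ¬a2
t5 = ¬t1 = ¬(a2 ⊙ a1)
t6 = t2 ⊽ t5 = ¬a2 ⊽ ¬(a2 ⊙ a1)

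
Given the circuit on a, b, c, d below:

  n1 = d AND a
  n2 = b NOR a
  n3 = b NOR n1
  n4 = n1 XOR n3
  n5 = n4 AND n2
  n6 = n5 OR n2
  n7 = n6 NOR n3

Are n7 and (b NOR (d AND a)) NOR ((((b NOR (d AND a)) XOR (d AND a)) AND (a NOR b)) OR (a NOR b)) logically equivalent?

n1 = d AND a
n2 = b NOR a
n3 = b NOR n1 = b NOR (d AND a)
n4 = n1 XOR n3 = (d AND a) XOR (b NOR (d AND a))
n5 = n4 AND n2 = ((d AND a) XOR (b NOR (d AND a))) AND (b NOR a)
n6 = n5 OR n2 = (((d AND a) XOR (b NOR (d AND a))) AND (b NOR a)) OR (b NOR a)
n7 = n6 NOR n3 = ((((d AND a) XOR (b NOR (d AND a))) AND (b NOR a)) OR (b NOR a)) NOR (b NOR (d AND a))
At a=0, b=0, c=0, d=0: circuit gives 0, formula gives 0.
At a=0, b=1, c=0, d=0: circuit gives 1, formula gives 1.
Agrees on all 16 inputs.

Yes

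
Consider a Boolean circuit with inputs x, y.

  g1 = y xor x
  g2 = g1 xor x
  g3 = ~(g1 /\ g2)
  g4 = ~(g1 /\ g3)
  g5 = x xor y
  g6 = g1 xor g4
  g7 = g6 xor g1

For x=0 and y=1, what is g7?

g1 = 1 xor 0 = 1
g2 = 1 xor 0 = 1
g3 = ~(1 /\ 1) = 0
g4 = ~(1 /\ 0) = 1
g6 = 1 xor 1 = 0
g7 = 0 xor 1 = 1

1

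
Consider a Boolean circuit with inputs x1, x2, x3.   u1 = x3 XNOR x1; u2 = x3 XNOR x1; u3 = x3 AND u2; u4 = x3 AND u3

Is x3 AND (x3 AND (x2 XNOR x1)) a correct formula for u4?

No

u2 = x3 XNOR x1
u3 = x3 AND u2 = x3 AND (x3 XNOR x1)
u4 = x3 AND u3 = x3 AND (x3 AND (x3 XNOR x1))
At x1=0, x2=0, x3=1: circuit gives 0, formula gives 1.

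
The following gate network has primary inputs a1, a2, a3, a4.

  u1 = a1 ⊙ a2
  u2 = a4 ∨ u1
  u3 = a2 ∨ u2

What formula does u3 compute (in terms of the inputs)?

a2 ∨ (a4 ∨ (a1 ⊙ a2))

u1 = a1 ⊙ a2
u2 = a4 ∨ u1 = a4 ∨ (a1 ⊙ a2)
u3 = a2 ∨ u2 = a2 ∨ (a4 ∨ (a1 ⊙ a2))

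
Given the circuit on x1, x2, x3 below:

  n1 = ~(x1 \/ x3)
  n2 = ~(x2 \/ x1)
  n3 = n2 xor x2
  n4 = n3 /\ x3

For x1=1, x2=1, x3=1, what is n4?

n2 = ~(1 \/ 1) = 0
n3 = 0 xor 1 = 1
n4 = 1 /\ 1 = 1

1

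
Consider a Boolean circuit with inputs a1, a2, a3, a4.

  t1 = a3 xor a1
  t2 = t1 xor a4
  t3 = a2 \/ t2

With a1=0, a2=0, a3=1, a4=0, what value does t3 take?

1

t1 = 1 xor 0 = 1
t2 = 1 xor 0 = 1
t3 = 0 \/ 1 = 1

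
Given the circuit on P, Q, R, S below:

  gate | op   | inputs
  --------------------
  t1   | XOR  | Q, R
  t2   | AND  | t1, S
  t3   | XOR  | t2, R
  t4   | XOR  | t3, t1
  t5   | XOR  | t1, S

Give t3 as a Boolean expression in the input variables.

t1 = Q XOR R
t2 = t1 AND S = (Q XOR R) AND S
t3 = t2 XOR R = ((Q XOR R) AND S) XOR R

((Q XOR R) AND S) XOR R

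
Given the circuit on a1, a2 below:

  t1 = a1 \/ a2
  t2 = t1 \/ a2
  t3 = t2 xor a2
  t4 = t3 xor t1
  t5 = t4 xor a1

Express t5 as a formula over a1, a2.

t1 = a1 \/ a2
t2 = t1 \/ a2 = (a1 \/ a2) \/ a2
t3 = t2 xor a2 = ((a1 \/ a2) \/ a2) xor a2
t4 = t3 xor t1 = (((a1 \/ a2) \/ a2) xor a2) xor (a1 \/ a2)
t5 = t4 xor a1 = ((((a1 \/ a2) \/ a2) xor a2) xor (a1 \/ a2)) xor a1

((((a1 \/ a2) \/ a2) xor a2) xor (a1 \/ a2)) xor a1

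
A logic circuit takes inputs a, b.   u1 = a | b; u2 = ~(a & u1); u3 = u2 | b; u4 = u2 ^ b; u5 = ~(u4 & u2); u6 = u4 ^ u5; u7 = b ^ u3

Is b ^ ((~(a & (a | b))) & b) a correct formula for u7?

No

u1 = a | b
u2 = ~(a & u1) = ~(a & (a | b))
u3 = u2 | b = (~(a & (a | b))) | b
u7 = b ^ u3 = b ^ ((~(a & (a | b))) | b)
At a=0, b=0: circuit gives 1, formula gives 0.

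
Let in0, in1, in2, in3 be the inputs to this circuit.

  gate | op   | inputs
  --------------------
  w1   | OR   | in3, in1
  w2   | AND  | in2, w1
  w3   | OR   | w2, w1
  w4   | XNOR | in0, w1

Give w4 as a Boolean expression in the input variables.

in0 XNOR (in3 OR in1)

w1 = in3 OR in1
w4 = in0 XNOR w1 = in0 XNOR (in3 OR in1)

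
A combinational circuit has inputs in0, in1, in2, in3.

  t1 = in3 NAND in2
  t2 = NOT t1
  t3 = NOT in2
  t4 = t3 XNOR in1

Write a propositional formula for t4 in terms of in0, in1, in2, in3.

NOT in2 XNOR in1

t3 = NOT in2
t4 = t3 XNOR in1 = NOT in2 XNOR in1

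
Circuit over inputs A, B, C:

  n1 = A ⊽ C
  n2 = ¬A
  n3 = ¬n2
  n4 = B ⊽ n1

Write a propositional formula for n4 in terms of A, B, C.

B ⊽ (A ⊽ C)

n1 = A ⊽ C
n4 = B ⊽ n1 = B ⊽ (A ⊽ C)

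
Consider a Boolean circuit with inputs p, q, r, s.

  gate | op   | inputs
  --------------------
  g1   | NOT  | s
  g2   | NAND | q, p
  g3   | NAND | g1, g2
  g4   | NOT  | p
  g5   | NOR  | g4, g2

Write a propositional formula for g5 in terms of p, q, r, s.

NOT p NOR (q NAND p)

g2 = q NAND p
g4 = NOT p
g5 = g4 NOR g2 = NOT p NOR (q NAND p)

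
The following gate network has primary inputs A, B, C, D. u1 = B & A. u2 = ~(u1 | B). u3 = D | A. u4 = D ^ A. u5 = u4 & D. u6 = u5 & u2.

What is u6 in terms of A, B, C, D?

((D ^ A) & D) & (~((B & A) | B))

u1 = B & A
u2 = ~(u1 | B) = ~((B & A) | B)
u4 = D ^ A
u5 = u4 & D = (D ^ A) & D
u6 = u5 & u2 = ((D ^ A) & D) & (~((B & A) | B))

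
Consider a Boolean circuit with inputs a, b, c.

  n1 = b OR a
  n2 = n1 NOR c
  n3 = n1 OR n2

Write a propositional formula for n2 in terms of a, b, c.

n1 = b OR a
n2 = n1 NOR c = (b OR a) NOR c

(b OR a) NOR c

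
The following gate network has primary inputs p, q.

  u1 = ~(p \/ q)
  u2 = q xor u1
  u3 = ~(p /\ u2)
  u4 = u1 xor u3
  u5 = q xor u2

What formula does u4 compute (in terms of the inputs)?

(~(p \/ q)) xor (~(p /\ (q xor (~(p \/ q)))))

u1 = ~(p \/ q)
u2 = q xor u1 = q xor (~(p \/ q))
u3 = ~(p /\ u2) = ~(p /\ (q xor (~(p \/ q))))
u4 = u1 xor u3 = (~(p \/ q)) xor (~(p /\ (q xor (~(p \/ q)))))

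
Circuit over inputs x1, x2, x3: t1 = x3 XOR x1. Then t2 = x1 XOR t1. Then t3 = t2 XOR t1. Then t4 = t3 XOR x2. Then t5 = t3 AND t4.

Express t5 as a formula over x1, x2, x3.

((x1 XOR (x3 XOR x1)) XOR (x3 XOR x1)) AND (((x1 XOR (x3 XOR x1)) XOR (x3 XOR x1)) XOR x2)

t1 = x3 XOR x1
t2 = x1 XOR t1 = x1 XOR (x3 XOR x1)
t3 = t2 XOR t1 = (x1 XOR (x3 XOR x1)) XOR (x3 XOR x1)
t4 = t3 XOR x2 = ((x1 XOR (x3 XOR x1)) XOR (x3 XOR x1)) XOR x2
t5 = t3 AND t4 = ((x1 XOR (x3 XOR x1)) XOR (x3 XOR x1)) AND (((x1 XOR (x3 XOR x1)) XOR (x3 XOR x1)) XOR x2)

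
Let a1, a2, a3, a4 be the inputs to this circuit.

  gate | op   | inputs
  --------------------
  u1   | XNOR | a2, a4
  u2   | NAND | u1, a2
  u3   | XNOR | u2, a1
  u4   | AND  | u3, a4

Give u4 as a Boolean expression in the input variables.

(((a2 XNOR a4) NAND a2) XNOR a1) AND a4

u1 = a2 XNOR a4
u2 = u1 NAND a2 = (a2 XNOR a4) NAND a2
u3 = u2 XNOR a1 = ((a2 XNOR a4) NAND a2) XNOR a1
u4 = u3 AND a4 = (((a2 XNOR a4) NAND a2) XNOR a1) AND a4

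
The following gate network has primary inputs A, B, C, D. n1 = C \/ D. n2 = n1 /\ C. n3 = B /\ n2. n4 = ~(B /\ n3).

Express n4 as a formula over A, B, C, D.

n1 = C \/ D
n2 = n1 /\ C = (C \/ D) /\ C
n3 = B /\ n2 = B /\ ((C \/ D) /\ C)
n4 = ~(B /\ n3) = ~(B /\ (B /\ ((C \/ D) /\ C)))

~(B /\ (B /\ ((C \/ D) /\ C)))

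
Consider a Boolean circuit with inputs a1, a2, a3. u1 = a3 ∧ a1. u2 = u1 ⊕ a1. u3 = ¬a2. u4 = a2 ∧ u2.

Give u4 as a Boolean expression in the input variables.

u1 = a3 ∧ a1
u2 = u1 ⊕ a1 = (a3 ∧ a1) ⊕ a1
u4 = a2 ∧ u2 = a2 ∧ ((a3 ∧ a1) ⊕ a1)

a2 ∧ ((a3 ∧ a1) ⊕ a1)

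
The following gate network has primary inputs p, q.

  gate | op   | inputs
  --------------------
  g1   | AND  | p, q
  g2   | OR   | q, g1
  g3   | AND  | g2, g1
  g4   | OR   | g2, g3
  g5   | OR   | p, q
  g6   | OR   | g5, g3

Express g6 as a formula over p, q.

g1 = p AND q
g2 = q OR g1 = q OR (p AND q)
g3 = g2 AND g1 = (q OR (p AND q)) AND (p AND q)
g5 = p OR q
g6 = g5 OR g3 = (p OR q) OR ((q OR (p AND q)) AND (p AND q))

(p OR q) OR ((q OR (p AND q)) AND (p AND q))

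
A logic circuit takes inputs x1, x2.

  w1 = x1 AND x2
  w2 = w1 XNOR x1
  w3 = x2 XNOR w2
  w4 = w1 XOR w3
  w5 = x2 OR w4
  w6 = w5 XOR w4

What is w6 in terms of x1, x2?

w1 = x1 AND x2
w2 = w1 XNOR x1 = (x1 AND x2) XNOR x1
w3 = x2 XNOR w2 = x2 XNOR ((x1 AND x2) XNOR x1)
w4 = w1 XOR w3 = (x1 AND x2) XOR (x2 XNOR ((x1 AND x2) XNOR x1))
w5 = x2 OR w4 = x2 OR ((x1 AND x2) XOR (x2 XNOR ((x1 AND x2) XNOR x1)))
w6 = w5 XOR w4 = (x2 OR ((x1 AND x2) XOR (x2 XNOR ((x1 AND x2) XNOR x1)))) XOR ((x1 AND x2) XOR (x2 XNOR ((x1 AND x2) XNOR x1)))

(x2 OR ((x1 AND x2) XOR (x2 XNOR ((x1 AND x2) XNOR x1)))) XOR ((x1 AND x2) XOR (x2 XNOR ((x1 AND x2) XNOR x1)))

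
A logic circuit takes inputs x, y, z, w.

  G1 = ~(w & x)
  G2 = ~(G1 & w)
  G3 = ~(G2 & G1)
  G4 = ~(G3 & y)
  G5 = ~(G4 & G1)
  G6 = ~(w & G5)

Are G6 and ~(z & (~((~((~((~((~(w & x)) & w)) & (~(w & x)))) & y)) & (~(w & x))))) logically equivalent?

No

G1 = ~(w & x)
G2 = ~(G1 & w) = ~((~(w & x)) & w)
G3 = ~(G2 & G1) = ~((~((~(w & x)) & w)) & (~(w & x)))
G4 = ~(G3 & y) = ~((~((~((~(w & x)) & w)) & (~(w & x)))) & y)
G5 = ~(G4 & G1) = ~((~((~((~((~(w & x)) & w)) & (~(w & x)))) & y)) & (~(w & x)))
G6 = ~(w & G5) = ~(w & (~((~((~((~((~(w & x)) & w)) & (~(w & x)))) & y)) & (~(w & x)))))
At x=0, y=1, z=0, w=1: circuit gives 0, formula gives 1.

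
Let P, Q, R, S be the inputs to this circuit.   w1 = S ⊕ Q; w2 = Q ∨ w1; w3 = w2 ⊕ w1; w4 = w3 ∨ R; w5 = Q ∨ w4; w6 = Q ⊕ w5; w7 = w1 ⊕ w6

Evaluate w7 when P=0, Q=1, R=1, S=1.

w1 = 1 ⊕ 1 = 0
w2 = 1 ∨ 0 = 1
w3 = 1 ⊕ 0 = 1
w4 = 1 ∨ 1 = 1
w5 = 1 ∨ 1 = 1
w6 = 1 ⊕ 1 = 0
w7 = 0 ⊕ 0 = 0

0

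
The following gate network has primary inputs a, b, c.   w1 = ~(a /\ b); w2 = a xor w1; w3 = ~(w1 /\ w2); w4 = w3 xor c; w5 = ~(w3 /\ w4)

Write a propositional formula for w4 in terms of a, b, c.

(~((~(a /\ b)) /\ (a xor (~(a /\ b))))) xor c

w1 = ~(a /\ b)
w2 = a xor w1 = a xor (~(a /\ b))
w3 = ~(w1 /\ w2) = ~((~(a /\ b)) /\ (a xor (~(a /\ b))))
w4 = w3 xor c = (~((~(a /\ b)) /\ (a xor (~(a /\ b))))) xor c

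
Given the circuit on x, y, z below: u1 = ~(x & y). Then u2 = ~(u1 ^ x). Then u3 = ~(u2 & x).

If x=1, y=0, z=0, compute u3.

u1 = ~(1 & 0) = 1
u2 = ~(1 ^ 1) = 1
u3 = ~(1 & 1) = 0

0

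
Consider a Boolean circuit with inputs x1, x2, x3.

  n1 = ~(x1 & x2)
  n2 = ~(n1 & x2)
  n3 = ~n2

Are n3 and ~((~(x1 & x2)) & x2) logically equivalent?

n1 = ~(x1 & x2)
n2 = ~(n1 & x2) = ~((~(x1 & x2)) & x2)
n3 = ~n2 = ~(~((~(x1 & x2)) & x2))
At x1=0, x2=0, x3=0: circuit gives 0, formula gives 1.

No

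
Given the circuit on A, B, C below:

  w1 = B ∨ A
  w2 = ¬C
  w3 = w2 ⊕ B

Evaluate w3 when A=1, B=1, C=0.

0

w2 = ¬0 = 1
w3 = 1 ⊕ 1 = 0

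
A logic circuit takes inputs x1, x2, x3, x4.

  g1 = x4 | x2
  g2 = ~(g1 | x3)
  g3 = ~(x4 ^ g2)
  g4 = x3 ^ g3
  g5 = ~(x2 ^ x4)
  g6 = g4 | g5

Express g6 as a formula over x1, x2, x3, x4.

g1 = x4 | x2
g2 = ~(g1 | x3) = ~((x4 | x2) | x3)
g3 = ~(x4 ^ g2) = ~(x4 ^ (~((x4 | x2) | x3)))
g4 = x3 ^ g3 = x3 ^ (~(x4 ^ (~((x4 | x2) | x3))))
g5 = ~(x2 ^ x4)
g6 = g4 | g5 = (x3 ^ (~(x4 ^ (~((x4 | x2) | x3))))) | (~(x2 ^ x4))

(x3 ^ (~(x4 ^ (~((x4 | x2) | x3))))) | (~(x2 ^ x4))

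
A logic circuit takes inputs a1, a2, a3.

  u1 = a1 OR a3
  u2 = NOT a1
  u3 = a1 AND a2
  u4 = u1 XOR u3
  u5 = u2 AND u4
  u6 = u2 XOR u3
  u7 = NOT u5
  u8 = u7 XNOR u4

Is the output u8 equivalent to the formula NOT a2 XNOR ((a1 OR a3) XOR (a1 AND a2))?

No

u1 = a1 OR a3
u2 = NOT a1
u3 = a1 AND a2
u4 = u1 XOR u3 = (a1 OR a3) XOR (a1 AND a2)
u5 = u2 AND u4 = NOT a1 AND ((a1 OR a3) XOR (a1 AND a2))
u7 = NOT u5 = NOT (NOT a1 AND ((a1 OR a3) XOR (a1 AND a2)))
u8 = u7 XNOR u4 = NOT (NOT a1 AND ((a1 OR a3) XOR (a1 AND a2))) XNOR ((a1 OR a3) XOR (a1 AND a2))
At a1=0, a2=0, a3=1: circuit gives 0, formula gives 1.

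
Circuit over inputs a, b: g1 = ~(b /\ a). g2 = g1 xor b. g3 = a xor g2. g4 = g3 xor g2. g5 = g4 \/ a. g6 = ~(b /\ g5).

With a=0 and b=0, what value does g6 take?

1

g1 = ~(0 /\ 0) = 1
g2 = 1 xor 0 = 1
g3 = 0 xor 1 = 1
g4 = 1 xor 1 = 0
g5 = 0 \/ 0 = 0
g6 = ~(0 /\ 0) = 1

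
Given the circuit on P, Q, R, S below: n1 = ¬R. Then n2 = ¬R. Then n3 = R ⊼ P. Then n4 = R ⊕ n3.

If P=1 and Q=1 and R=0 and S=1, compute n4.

1

n3 = 0 ⊼ 1 = 1
n4 = 0 ⊕ 1 = 1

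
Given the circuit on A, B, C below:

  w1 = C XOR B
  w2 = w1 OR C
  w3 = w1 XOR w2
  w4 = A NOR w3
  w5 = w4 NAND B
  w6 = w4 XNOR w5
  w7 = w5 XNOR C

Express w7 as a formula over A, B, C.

w1 = C XOR B
w2 = w1 OR C = (C XOR B) OR C
w3 = w1 XOR w2 = (C XOR B) XOR ((C XOR B) OR C)
w4 = A NOR w3 = A NOR ((C XOR B) XOR ((C XOR B) OR C))
w5 = w4 NAND B = (A NOR ((C XOR B) XOR ((C XOR B) OR C))) NAND B
w7 = w5 XNOR C = ((A NOR ((C XOR B) XOR ((C XOR B) OR C))) NAND B) XNOR C

((A NOR ((C XOR B) XOR ((C XOR B) OR C))) NAND B) XNOR C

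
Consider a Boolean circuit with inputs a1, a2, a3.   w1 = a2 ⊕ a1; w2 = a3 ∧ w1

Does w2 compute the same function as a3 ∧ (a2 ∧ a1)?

w1 = a2 ⊕ a1
w2 = a3 ∧ w1 = a3 ∧ (a2 ⊕ a1)
At a1=0, a2=1, a3=1: circuit gives 1, formula gives 0.

No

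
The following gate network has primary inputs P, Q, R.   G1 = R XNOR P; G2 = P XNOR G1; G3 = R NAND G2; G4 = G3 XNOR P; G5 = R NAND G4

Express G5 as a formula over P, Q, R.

R NAND ((R NAND (P XNOR (R XNOR P))) XNOR P)

G1 = R XNOR P
G2 = P XNOR G1 = P XNOR (R XNOR P)
G3 = R NAND G2 = R NAND (P XNOR (R XNOR P))
G4 = G3 XNOR P = (R NAND (P XNOR (R XNOR P))) XNOR P
G5 = R NAND G4 = R NAND ((R NAND (P XNOR (R XNOR P))) XNOR P)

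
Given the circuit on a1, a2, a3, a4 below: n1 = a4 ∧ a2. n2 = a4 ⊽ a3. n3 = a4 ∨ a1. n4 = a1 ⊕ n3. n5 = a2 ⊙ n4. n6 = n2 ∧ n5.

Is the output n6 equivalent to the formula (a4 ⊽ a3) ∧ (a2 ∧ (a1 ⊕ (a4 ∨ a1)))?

No

n2 = a4 ⊽ a3
n3 = a4 ∨ a1
n4 = a1 ⊕ n3 = a1 ⊕ (a4 ∨ a1)
n5 = a2 ⊙ n4 = a2 ⊙ (a1 ⊕ (a4 ∨ a1))
n6 = n2 ∧ n5 = (a4 ⊽ a3) ∧ (a2 ⊙ (a1 ⊕ (a4 ∨ a1)))
At a1=0, a2=0, a3=0, a4=0: circuit gives 1, formula gives 0.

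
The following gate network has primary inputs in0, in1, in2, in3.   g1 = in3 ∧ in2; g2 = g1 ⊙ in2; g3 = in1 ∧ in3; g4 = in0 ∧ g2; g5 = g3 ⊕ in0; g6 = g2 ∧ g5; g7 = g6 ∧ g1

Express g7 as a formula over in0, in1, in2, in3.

g1 = in3 ∧ in2
g2 = g1 ⊙ in2 = (in3 ∧ in2) ⊙ in2
g3 = in1 ∧ in3
g5 = g3 ⊕ in0 = (in1 ∧ in3) ⊕ in0
g6 = g2 ∧ g5 = ((in3 ∧ in2) ⊙ in2) ∧ ((in1 ∧ in3) ⊕ in0)
g7 = g6 ∧ g1 = (((in3 ∧ in2) ⊙ in2) ∧ ((in1 ∧ in3) ⊕ in0)) ∧ (in3 ∧ in2)

(((in3 ∧ in2) ⊙ in2) ∧ ((in1 ∧ in3) ⊕ in0)) ∧ (in3 ∧ in2)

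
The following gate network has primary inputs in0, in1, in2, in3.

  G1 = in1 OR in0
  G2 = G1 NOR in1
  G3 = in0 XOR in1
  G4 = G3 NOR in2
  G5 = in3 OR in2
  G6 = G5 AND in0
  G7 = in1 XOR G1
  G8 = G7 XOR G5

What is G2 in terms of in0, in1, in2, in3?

G1 = in1 OR in0
G2 = G1 NOR in1 = (in1 OR in0) NOR in1

(in1 OR in0) NOR in1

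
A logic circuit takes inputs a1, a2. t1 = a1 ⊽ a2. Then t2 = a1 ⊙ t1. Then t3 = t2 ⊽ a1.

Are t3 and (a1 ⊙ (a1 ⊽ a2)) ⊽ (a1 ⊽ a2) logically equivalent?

No

t1 = a1 ⊽ a2
t2 = a1 ⊙ t1 = a1 ⊙ (a1 ⊽ a2)
t3 = t2 ⊽ a1 = (a1 ⊙ (a1 ⊽ a2)) ⊽ a1
At a1=0, a2=0: circuit gives 1, formula gives 0.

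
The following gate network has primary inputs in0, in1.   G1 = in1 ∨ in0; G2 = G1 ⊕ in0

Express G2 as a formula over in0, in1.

(in1 ∨ in0) ⊕ in0

G1 = in1 ∨ in0
G2 = G1 ⊕ in0 = (in1 ∨ in0) ⊕ in0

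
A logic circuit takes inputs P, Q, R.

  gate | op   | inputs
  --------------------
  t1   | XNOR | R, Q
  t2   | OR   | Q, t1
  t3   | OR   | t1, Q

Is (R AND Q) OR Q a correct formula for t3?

No

t1 = R XNOR Q
t3 = t1 OR Q = (R XNOR Q) OR Q
At P=0, Q=0, R=0: circuit gives 1, formula gives 0.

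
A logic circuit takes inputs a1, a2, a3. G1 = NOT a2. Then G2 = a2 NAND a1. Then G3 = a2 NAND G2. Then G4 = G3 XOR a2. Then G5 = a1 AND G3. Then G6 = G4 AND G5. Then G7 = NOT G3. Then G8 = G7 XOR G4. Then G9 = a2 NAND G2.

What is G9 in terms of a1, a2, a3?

a2 NAND (a2 NAND a1)

G2 = a2 NAND a1
G9 = a2 NAND G2 = a2 NAND (a2 NAND a1)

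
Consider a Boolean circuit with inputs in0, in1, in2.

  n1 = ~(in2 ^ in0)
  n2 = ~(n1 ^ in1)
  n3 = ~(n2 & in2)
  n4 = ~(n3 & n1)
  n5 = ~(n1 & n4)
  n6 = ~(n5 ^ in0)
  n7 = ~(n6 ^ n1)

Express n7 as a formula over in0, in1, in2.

n1 = ~(in2 ^ in0)
n2 = ~(n1 ^ in1) = ~((~(in2 ^ in0)) ^ in1)
n3 = ~(n2 & in2) = ~((~((~(in2 ^ in0)) ^ in1)) & in2)
n4 = ~(n3 & n1) = ~((~((~((~(in2 ^ in0)) ^ in1)) & in2)) & (~(in2 ^ in0)))
n5 = ~(n1 & n4) = ~((~(in2 ^ in0)) & (~((~((~((~(in2 ^ in0)) ^ in1)) & in2)) & (~(in2 ^ in0)))))
n6 = ~(n5 ^ in0) = ~((~((~(in2 ^ in0)) & (~((~((~((~(in2 ^ in0)) ^ in1)) & in2)) & (~(in2 ^ in0)))))) ^ in0)
n7 = ~(n6 ^ n1) = ~((~((~((~(in2 ^ in0)) & (~((~((~((~(in2 ^ in0)) ^ in1)) & in2)) & (~(in2 ^ in0)))))) ^ in0)) ^ (~(in2 ^ in0)))

~((~((~((~(in2 ^ in0)) & (~((~((~((~(in2 ^ in0)) ^ in1)) & in2)) & (~(in2 ^ in0)))))) ^ in0)) ^ (~(in2 ^ in0)))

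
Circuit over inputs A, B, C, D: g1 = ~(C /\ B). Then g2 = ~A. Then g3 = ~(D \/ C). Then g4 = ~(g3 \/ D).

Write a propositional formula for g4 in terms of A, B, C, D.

g3 = ~(D \/ C)
g4 = ~(g3 \/ D) = ~((~(D \/ C)) \/ D)

~((~(D \/ C)) \/ D)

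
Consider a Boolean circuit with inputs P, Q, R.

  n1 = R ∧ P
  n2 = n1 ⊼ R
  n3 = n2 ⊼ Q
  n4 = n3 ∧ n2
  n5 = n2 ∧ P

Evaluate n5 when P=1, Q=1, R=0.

1

n1 = 0 ∧ 1 = 0
n2 = 0 ⊼ 0 = 1
n5 = 1 ∧ 1 = 1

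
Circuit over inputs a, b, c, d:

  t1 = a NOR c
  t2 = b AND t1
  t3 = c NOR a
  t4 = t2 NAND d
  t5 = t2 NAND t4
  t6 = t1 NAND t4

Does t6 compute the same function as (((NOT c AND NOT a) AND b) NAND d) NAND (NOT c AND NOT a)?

Yes

t1 = a NOR c
t2 = b AND t1 = b AND (a NOR c)
t4 = t2 NAND d = (b AND (a NOR c)) NAND d
t6 = t1 NAND t4 = (a NOR c) NAND ((b AND (a NOR c)) NAND d)
At a=0, b=0, c=0, d=0: circuit gives 0, formula gives 0.
At a=0, b=0, c=1, d=0: circuit gives 1, formula gives 1.
Agrees on all 16 inputs.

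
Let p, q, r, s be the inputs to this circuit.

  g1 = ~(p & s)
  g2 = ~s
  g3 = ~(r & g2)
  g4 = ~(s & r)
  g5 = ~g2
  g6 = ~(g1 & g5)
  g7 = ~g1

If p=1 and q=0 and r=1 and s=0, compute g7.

g1 = ~(1 & 0) = 1
g7 = ~1 = 0

0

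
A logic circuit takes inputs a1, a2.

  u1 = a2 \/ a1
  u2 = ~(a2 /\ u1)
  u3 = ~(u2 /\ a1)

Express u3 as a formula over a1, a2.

~((~(a2 /\ (a2 \/ a1))) /\ a1)

u1 = a2 \/ a1
u2 = ~(a2 /\ u1) = ~(a2 /\ (a2 \/ a1))
u3 = ~(u2 /\ a1) = ~((~(a2 /\ (a2 \/ a1))) /\ a1)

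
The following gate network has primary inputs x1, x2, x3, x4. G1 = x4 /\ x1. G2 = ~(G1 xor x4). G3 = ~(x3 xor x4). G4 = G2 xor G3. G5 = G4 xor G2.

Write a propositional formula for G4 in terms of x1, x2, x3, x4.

G1 = x4 /\ x1
G2 = ~(G1 xor x4) = ~((x4 /\ x1) xor x4)
G3 = ~(x3 xor x4)
G4 = G2 xor G3 = (~((x4 /\ x1) xor x4)) xor (~(x3 xor x4))

(~((x4 /\ x1) xor x4)) xor (~(x3 xor x4))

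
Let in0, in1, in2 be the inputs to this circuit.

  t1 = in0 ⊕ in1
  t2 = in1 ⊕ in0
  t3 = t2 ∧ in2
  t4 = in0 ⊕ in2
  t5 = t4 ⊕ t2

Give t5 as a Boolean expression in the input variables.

(in0 ⊕ in2) ⊕ (in1 ⊕ in0)

t2 = in1 ⊕ in0
t4 = in0 ⊕ in2
t5 = t4 ⊕ t2 = (in0 ⊕ in2) ⊕ (in1 ⊕ in0)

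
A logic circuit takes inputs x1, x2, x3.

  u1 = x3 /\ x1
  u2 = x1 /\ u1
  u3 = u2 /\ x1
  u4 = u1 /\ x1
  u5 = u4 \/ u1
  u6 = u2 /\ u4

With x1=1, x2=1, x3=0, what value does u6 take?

0

u1 = 0 /\ 1 = 0
u2 = 1 /\ 0 = 0
u4 = 0 /\ 1 = 0
u6 = 0 /\ 0 = 0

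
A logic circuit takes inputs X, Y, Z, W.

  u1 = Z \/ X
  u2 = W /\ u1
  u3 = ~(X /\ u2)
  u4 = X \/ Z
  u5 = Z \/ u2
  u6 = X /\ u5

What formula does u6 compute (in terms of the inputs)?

u1 = Z \/ X
u2 = W /\ u1 = W /\ (Z \/ X)
u5 = Z \/ u2 = Z \/ (W /\ (Z \/ X))
u6 = X /\ u5 = X /\ (Z \/ (W /\ (Z \/ X)))

X /\ (Z \/ (W /\ (Z \/ X)))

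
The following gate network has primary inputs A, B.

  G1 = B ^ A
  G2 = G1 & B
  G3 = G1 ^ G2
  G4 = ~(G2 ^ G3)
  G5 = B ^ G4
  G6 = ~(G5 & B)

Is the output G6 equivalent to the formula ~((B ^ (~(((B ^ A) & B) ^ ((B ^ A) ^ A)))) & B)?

G1 = B ^ A
G2 = G1 & B = (B ^ A) & B
G3 = G1 ^ G2 = (B ^ A) ^ ((B ^ A) & B)
G4 = ~(G2 ^ G3) = ~(((B ^ A) & B) ^ ((B ^ A) ^ ((B ^ A) & B)))
G5 = B ^ G4 = B ^ (~(((B ^ A) & B) ^ ((B ^ A) ^ ((B ^ A) & B))))
G6 = ~(G5 & B) = ~((B ^ (~(((B ^ A) & B) ^ ((B ^ A) ^ ((B ^ A) & B))))) & B)
At A=0, B=1: circuit gives 0, formula gives 1.

No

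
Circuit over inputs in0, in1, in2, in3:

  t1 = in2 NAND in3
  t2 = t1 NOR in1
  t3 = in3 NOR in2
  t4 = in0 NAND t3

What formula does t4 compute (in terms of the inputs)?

in0 NAND (in3 NOR in2)

t3 = in3 NOR in2
t4 = in0 NAND t3 = in0 NAND (in3 NOR in2)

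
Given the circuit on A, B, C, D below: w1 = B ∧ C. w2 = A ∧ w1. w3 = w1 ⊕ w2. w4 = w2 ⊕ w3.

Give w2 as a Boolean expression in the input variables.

A ∧ (B ∧ C)

w1 = B ∧ C
w2 = A ∧ w1 = A ∧ (B ∧ C)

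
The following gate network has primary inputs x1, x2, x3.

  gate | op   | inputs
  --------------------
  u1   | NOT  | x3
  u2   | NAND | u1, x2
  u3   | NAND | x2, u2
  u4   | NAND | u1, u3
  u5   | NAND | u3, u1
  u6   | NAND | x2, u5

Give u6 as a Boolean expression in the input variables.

u1 = NOT x3
u2 = u1 NAND x2 = NOT x3 NAND x2
u3 = x2 NAND u2 = x2 NAND (NOT x3 NAND x2)
u5 = u3 NAND u1 = (x2 NAND (NOT x3 NAND x2)) NAND NOT x3
u6 = x2 NAND u5 = x2 NAND ((x2 NAND (NOT x3 NAND x2)) NAND NOT x3)

x2 NAND ((x2 NAND (NOT x3 NAND x2)) NAND NOT x3)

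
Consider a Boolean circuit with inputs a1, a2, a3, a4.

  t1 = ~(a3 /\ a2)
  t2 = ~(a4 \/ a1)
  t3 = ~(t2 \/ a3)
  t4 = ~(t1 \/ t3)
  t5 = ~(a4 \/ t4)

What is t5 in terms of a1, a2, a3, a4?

~(a4 \/ (~((~(a3 /\ a2)) \/ (~((~(a4 \/ a1)) \/ a3)))))

t1 = ~(a3 /\ a2)
t2 = ~(a4 \/ a1)
t3 = ~(t2 \/ a3) = ~((~(a4 \/ a1)) \/ a3)
t4 = ~(t1 \/ t3) = ~((~(a3 /\ a2)) \/ (~((~(a4 \/ a1)) \/ a3)))
t5 = ~(a4 \/ t4) = ~(a4 \/ (~((~(a3 /\ a2)) \/ (~((~(a4 \/ a1)) \/ a3)))))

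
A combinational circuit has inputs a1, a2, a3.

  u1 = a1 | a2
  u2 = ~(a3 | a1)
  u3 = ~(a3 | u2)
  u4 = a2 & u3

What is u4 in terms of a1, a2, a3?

u2 = ~(a3 | a1)
u3 = ~(a3 | u2) = ~(a3 | (~(a3 | a1)))
u4 = a2 & u3 = a2 & (~(a3 | (~(a3 | a1))))

a2 & (~(a3 | (~(a3 | a1))))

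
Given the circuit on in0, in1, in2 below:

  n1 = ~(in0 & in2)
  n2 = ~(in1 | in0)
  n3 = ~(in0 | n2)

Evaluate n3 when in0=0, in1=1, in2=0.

n2 = ~(1 | 0) = 0
n3 = ~(0 | 0) = 1

1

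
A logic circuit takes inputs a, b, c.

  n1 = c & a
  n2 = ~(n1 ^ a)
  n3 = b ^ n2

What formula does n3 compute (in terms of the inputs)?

n1 = c & a
n2 = ~(n1 ^ a) = ~((c & a) ^ a)
n3 = b ^ n2 = b ^ (~((c & a) ^ a))

b ^ (~((c & a) ^ a))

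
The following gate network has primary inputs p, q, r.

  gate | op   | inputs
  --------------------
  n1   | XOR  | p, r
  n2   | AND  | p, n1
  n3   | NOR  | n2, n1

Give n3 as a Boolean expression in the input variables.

n1 = p XOR r
n2 = p AND n1 = p AND (p XOR r)
n3 = n2 NOR n1 = (p AND (p XOR r)) NOR (p XOR r)

(p AND (p XOR r)) NOR (p XOR r)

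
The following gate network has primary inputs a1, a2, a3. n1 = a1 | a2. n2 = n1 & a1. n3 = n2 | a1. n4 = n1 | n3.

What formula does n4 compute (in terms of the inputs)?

n1 = a1 | a2
n2 = n1 & a1 = (a1 | a2) & a1
n3 = n2 | a1 = ((a1 | a2) & a1) | a1
n4 = n1 | n3 = (a1 | a2) | (((a1 | a2) & a1) | a1)

(a1 | a2) | (((a1 | a2) & a1) | a1)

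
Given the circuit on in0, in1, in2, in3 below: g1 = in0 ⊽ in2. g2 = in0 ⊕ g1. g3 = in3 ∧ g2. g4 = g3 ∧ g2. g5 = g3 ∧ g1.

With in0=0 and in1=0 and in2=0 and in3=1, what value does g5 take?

1

g1 = 0 ⊽ 0 = 1
g2 = 0 ⊕ 1 = 1
g3 = 1 ∧ 1 = 1
g5 = 1 ∧ 1 = 1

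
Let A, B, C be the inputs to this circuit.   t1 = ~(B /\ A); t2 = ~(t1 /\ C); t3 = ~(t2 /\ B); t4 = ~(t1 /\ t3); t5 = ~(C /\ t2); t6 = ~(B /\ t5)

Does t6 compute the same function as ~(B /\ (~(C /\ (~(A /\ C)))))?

No

t1 = ~(B /\ A)
t2 = ~(t1 /\ C) = ~((~(B /\ A)) /\ C)
t5 = ~(C /\ t2) = ~(C /\ (~((~(B /\ A)) /\ C)))
t6 = ~(B /\ t5) = ~(B /\ (~(C /\ (~((~(B /\ A)) /\ C)))))
At A=0, B=1, C=1: circuit gives 0, formula gives 1.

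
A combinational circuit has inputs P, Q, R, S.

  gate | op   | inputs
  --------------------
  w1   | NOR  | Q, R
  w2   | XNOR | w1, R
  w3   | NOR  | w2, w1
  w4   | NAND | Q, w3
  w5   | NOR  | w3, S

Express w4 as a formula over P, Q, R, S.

Q NAND (((Q NOR R) XNOR R) NOR (Q NOR R))

w1 = Q NOR R
w2 = w1 XNOR R = (Q NOR R) XNOR R
w3 = w2 NOR w1 = ((Q NOR R) XNOR R) NOR (Q NOR R)
w4 = Q NAND w3 = Q NAND (((Q NOR R) XNOR R) NOR (Q NOR R))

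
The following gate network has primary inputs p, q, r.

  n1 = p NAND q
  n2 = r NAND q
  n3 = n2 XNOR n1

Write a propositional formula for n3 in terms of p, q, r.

(r NAND q) XNOR (p NAND q)

n1 = p NAND q
n2 = r NAND q
n3 = n2 XNOR n1 = (r NAND q) XNOR (p NAND q)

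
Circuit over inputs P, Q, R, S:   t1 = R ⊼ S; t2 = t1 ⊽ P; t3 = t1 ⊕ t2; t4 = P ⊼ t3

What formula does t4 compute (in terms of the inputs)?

P ⊼ ((R ⊼ S) ⊕ ((R ⊼ S) ⊽ P))

t1 = R ⊼ S
t2 = t1 ⊽ P = (R ⊼ S) ⊽ P
t3 = t1 ⊕ t2 = (R ⊼ S) ⊕ ((R ⊼ S) ⊽ P)
t4 = P ⊼ t3 = P ⊼ ((R ⊼ S) ⊕ ((R ⊼ S) ⊽ P))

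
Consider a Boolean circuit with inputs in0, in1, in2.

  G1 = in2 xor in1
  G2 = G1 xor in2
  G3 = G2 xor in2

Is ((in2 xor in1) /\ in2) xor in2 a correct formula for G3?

G1 = in2 xor in1
G2 = G1 xor in2 = (in2 xor in1) xor in2
G3 = G2 xor in2 = ((in2 xor in1) xor in2) xor in2
At in0=0, in1=0, in2=1: circuit gives 1, formula gives 0.

No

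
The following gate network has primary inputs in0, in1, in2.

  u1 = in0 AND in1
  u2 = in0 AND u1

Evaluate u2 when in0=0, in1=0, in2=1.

0

u1 = 0 AND 0 = 0
u2 = 0 AND 0 = 0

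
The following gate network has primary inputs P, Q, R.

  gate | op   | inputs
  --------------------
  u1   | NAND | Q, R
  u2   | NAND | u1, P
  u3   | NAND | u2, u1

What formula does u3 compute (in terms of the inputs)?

u1 = Q NAND R
u2 = u1 NAND P = (Q NAND R) NAND P
u3 = u2 NAND u1 = ((Q NAND R) NAND P) NAND (Q NAND R)

((Q NAND R) NAND P) NAND (Q NAND R)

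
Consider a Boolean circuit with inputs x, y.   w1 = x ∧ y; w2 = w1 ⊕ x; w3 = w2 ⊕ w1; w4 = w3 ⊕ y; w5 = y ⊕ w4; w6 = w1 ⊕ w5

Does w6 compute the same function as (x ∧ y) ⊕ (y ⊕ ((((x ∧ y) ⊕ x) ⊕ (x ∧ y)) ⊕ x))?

No

w1 = x ∧ y
w2 = w1 ⊕ x = (x ∧ y) ⊕ x
w3 = w2 ⊕ w1 = ((x ∧ y) ⊕ x) ⊕ (x ∧ y)
w4 = w3 ⊕ y = (((x ∧ y) ⊕ x) ⊕ (x ∧ y)) ⊕ y
w5 = y ⊕ w4 = y ⊕ ((((x ∧ y) ⊕ x) ⊕ (x ∧ y)) ⊕ y)
w6 = w1 ⊕ w5 = (x ∧ y) ⊕ (y ⊕ ((((x ∧ y) ⊕ x) ⊕ (x ∧ y)) ⊕ y))
At x=0, y=1: circuit gives 0, formula gives 1.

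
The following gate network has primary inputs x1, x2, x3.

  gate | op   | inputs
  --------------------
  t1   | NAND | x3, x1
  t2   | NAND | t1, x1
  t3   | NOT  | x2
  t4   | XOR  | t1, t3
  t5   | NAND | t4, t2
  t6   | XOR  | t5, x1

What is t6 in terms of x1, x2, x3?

t1 = x3 NAND x1
t2 = t1 NAND x1 = (x3 NAND x1) NAND x1
t3 = NOT x2
t4 = t1 XOR t3 = (x3 NAND x1) XOR NOT x2
t5 = t4 NAND t2 = ((x3 NAND x1) XOR NOT x2) NAND ((x3 NAND x1) NAND x1)
t6 = t5 XOR x1 = (((x3 NAND x1) XOR NOT x2) NAND ((x3 NAND x1) NAND x1)) XOR x1

(((x3 NAND x1) XOR NOT x2) NAND ((x3 NAND x1) NAND x1)) XOR x1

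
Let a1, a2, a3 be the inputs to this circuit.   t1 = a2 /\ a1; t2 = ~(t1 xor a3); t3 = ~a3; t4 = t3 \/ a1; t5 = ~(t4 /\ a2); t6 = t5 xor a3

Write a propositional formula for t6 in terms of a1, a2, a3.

(~((~a3 \/ a1) /\ a2)) xor a3

t3 = ~a3
t4 = t3 \/ a1 = ~a3 \/ a1
t5 = ~(t4 /\ a2) = ~((~a3 \/ a1) /\ a2)
t6 = t5 xor a3 = (~((~a3 \/ a1) /\ a2)) xor a3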